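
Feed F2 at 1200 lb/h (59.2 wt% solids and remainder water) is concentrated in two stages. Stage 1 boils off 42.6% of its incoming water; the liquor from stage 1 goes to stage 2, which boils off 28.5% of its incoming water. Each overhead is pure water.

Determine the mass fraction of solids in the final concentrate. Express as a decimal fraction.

0.780

water in feed = 1200×0.408 = 489.6 lb/h.
After stage 1: water left = (1−0.426)×489.6 = 281.03; stream total = 991.43 lb/h.
After stage 2: water left = (1−0.285)×281.03 = 200.94; final concentrate = 911.34 lb/h.
solids fraction = 710.4/911.34 = 0.780.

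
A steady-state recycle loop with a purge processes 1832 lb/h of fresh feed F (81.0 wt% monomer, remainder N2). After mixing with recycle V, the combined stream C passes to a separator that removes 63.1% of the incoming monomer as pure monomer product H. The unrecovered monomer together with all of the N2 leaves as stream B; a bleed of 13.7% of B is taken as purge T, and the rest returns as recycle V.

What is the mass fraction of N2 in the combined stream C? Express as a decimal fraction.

0.539

N2 enters only via F and leaves only via the purge: 1832×0.190 = 0.137×(N2 in B), and the separator passes all N2, so N2 in C = N2 in B = 2540.7 lb/h.
monomer in C: m_A = 1832×0.810 + (1−0.137)·(1−0.631)·m_A, so m_A = 1483.9/0.6816 = 2177.3 lb/h.
C = 2177.3 + 2540.7 = 4718 lb/h.
N2 fraction in C = 2540.7/4718 = 0.539.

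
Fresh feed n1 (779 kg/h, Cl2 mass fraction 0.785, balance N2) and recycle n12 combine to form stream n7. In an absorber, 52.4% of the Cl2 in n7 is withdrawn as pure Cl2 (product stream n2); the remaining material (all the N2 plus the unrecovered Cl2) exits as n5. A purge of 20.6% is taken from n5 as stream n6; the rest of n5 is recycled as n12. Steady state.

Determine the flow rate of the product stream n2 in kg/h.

515.1 kg/h

Cl2 in n7: m_A = 779×0.785 + (1−0.206)·(1−0.524)·m_A, so m_A = 611.51/0.6221 = 983.05 kg/h.
Product n2 = 0.524×983.05 = 515.12 kg/h.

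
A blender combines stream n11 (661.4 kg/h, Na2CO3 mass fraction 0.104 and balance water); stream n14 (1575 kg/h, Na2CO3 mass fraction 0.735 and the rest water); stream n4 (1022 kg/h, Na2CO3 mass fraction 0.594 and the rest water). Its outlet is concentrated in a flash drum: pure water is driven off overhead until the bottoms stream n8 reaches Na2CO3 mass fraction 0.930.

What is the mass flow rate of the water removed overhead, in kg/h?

1287 kg/h

Na2CO3 entering = 661.4×0.104 + 1575×0.735 + 1022×0.594 = 1833.5 kg/h.
All Na2CO3 reports to n8, so n8 = 1833.5/0.930 = 1971.5 kg/h.
Total feed = 3258.4 kg/h; overhead = 3258.4 − 1971.5 = 1286.9 kg/h.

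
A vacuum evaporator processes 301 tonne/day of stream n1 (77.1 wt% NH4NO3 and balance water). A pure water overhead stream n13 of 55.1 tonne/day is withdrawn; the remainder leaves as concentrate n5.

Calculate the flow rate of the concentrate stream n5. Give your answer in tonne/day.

Concentrate = 301 − 55.1 = 245.9 tonne/day.

245.9 tonne/day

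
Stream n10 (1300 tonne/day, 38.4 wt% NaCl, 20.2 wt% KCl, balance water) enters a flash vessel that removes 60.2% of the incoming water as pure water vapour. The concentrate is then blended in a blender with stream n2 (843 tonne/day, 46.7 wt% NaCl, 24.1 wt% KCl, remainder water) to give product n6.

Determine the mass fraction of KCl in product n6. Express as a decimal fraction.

Vapour removed = 0.602×0.414×1300 = 324 tonne/day; concentrate = 976 tonne/day.
KCl reaching the mixer = 262.6 (from concentrate) + 843×0.241 = 465.76 tonne/day.
Product flow = 976 + 843 = 1819 tonne/day; KCl fraction = 0.2561.

0.2561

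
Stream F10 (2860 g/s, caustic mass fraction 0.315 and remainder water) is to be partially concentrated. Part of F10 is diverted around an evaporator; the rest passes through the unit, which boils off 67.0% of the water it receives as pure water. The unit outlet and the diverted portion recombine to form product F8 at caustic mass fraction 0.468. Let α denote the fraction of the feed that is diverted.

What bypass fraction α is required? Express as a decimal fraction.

All 2860×0.315 = 900.9 g/s of caustic reaches F8, so F8 = 900.9/0.468 = 1925 g/s and vapour = 935 g/s.
The evaporator receives (1−α)·2860 of feed at 0.685 water and removes 0.670 of that water:
0.670×0.685×(1−α)×2860 = 935
(1−α) = 935/1312.6 = 0.7123;  α = 0.2877.

0.288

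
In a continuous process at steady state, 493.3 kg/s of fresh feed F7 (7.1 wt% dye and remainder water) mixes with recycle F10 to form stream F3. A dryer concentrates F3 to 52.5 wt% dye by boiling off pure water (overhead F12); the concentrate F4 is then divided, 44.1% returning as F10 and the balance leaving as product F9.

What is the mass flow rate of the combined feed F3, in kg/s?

Overall dye balance (none leaves overhead): dye in fresh feed = dye in product, i.e. 493.3×0.071 = (1−0.441)·F4·0.525.
F4 = 35.024/(0.525×0.559) = 119.34 kg/s.
Recycle F10 = 0.441×119.34 = 52.63 kg/s.
Combined feed F3 = 493.3 + 52.63 = 545.93 kg/s.

545.9 kg/s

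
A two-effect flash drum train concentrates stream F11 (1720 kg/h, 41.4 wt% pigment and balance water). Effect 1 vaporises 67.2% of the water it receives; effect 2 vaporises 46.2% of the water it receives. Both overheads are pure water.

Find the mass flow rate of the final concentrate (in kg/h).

889.9 kg/h

water in feed = 1720×0.586 = 1007.9 kg/h.
After stage 1: water left = (1−0.672)×1007.9 = 330.6; stream total = 1042.7 kg/h.
After stage 2: water left = (1−0.462)×330.6 = 177.86; final concentrate = 889.94 kg/h.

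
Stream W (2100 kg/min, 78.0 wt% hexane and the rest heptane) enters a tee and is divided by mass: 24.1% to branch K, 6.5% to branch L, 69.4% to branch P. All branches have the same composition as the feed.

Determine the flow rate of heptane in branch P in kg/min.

Branch P total = 0.694×2100 = 1457.4 kg/min.
heptane in P = 0.220×1457.4 = 320.63 kg/min.

320.6 kg/min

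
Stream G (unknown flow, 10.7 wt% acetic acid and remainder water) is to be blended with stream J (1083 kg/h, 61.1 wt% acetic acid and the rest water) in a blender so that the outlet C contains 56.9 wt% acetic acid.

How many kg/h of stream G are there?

98.45 kg/h

Let G be the unknown flow. Total out = 1083 + G.
acetic acid balance: 661.71 + 0.107·G = 0.569·(1083 + G)
(0.107 − 0.569)·G = 0.569×1083 − 661.71 = -45.486
G = -45.486 / -0.462 = 98.455 kg/h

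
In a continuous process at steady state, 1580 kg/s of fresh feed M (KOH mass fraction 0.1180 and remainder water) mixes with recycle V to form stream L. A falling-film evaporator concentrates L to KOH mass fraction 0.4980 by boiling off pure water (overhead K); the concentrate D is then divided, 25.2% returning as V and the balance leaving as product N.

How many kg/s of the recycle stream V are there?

Overall KOH balance (none leaves overhead): KOH in fresh feed = KOH in product, i.e. 1580×0.118 = (1−0.252)·D·0.498.
D = 186.44/(0.498×0.748) = 500.5 kg/s.
Recycle V = 0.252×500.5 = 126.13 kg/s.

126.1 kg/s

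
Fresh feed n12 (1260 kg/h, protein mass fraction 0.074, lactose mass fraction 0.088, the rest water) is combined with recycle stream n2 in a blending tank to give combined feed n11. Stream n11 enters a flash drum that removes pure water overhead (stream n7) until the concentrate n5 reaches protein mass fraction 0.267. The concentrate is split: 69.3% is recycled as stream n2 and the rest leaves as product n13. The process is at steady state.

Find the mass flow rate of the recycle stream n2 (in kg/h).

Overall protein balance (none leaves overhead): protein in fresh feed = protein in product, i.e. 1260×0.074 = (1−0.693)·n5·0.267.
n5 = 93.24/(0.267×0.307) = 1137.5 kg/h.
Recycle n2 = 0.693×1137.5 = 788.29 kg/h.

788.3 kg/h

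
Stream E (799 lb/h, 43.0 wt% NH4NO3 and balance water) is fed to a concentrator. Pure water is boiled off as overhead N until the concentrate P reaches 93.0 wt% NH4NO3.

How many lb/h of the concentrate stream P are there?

NH4NO3 is conserved: 799×0.430 = 343.57 lb/h all reports to the concentrate.
Concentrate = 343.57/(target fraction) = 369.43 lb/h.

369.4 lb/h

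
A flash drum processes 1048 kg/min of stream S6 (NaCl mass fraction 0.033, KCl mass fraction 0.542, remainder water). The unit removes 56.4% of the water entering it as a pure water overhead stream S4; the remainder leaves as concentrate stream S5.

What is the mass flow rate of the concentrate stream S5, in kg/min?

water entering = 1048×0.425 = 445.4 kg/min; overhead removed = 0.564×445.4 = 251.21 kg/min.
Concentrate = 1048 − 251.21 = 796.79 kg/min.

796.8 kg/min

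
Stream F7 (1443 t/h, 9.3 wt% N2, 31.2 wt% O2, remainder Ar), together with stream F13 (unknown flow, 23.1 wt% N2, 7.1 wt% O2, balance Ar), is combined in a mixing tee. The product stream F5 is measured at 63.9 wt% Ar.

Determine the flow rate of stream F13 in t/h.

1076 t/h

Let F13 be the unknown flow. Total out = 1443 + F13.
Ar balance: 858.58 + 0.698·F13 = 0.639·(1443 + F13)
(0.698 − 0.639)·F13 = 0.639×1443 − 858.58 = 63.492
F13 = 63.492 / 0.059 = 1076.1 t/h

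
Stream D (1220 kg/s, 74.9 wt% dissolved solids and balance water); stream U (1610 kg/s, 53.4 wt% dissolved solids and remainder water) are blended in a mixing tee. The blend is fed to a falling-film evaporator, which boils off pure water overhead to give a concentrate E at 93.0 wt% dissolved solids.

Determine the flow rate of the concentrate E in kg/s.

1907 kg/s

dissolved solids entering = 1220×0.749 + 1610×0.534 = 1773.5 kg/s.
All dissolved solids reports to E, so E = 1773.5/0.930 = 1907 kg/s.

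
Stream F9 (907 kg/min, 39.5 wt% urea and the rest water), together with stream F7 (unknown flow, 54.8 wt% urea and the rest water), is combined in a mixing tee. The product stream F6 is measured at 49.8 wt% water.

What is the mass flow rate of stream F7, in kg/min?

Let F7 be the unknown flow. Total out = 907 + F7.
water balance: 548.74 + 0.452·F7 = 0.498·(907 + F7)
(0.452 − 0.498)·F7 = 0.498×907 − 548.74 = -97.049
F7 = -97.049 / -0.046 = 2109.8 kg/min

2110 kg/min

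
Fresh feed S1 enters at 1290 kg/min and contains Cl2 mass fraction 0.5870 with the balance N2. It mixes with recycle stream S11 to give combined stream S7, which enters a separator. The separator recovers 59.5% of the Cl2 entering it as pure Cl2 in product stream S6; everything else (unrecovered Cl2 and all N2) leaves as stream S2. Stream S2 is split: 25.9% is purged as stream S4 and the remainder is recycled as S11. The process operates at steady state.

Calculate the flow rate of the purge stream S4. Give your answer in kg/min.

646.3 kg/min

N2 enters only via S1 and leaves only via the purge: 1290×0.413 = 0.259×(N2 in S2), and the separator passes all N2, so N2 in S7 = N2 in S2 = 2057 kg/min.
Cl2 in S7: m_A = 1290×0.587 + (1−0.259)·(1−0.595)·m_A, so m_A = 757.23/0.6999 = 1081.9 kg/min.
S2 = (1−0.595)×1081.9 + 2057 = 2495.2 kg/min.
Purge S4 = 0.259×2495.2 = 646.26 kg/min.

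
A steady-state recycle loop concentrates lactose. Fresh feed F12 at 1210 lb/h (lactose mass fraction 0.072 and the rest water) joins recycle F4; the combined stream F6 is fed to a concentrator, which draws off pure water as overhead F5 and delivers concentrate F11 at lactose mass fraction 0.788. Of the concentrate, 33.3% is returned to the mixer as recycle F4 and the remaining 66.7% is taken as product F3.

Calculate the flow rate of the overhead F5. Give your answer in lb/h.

1099 lb/h

Overall lactose balance (none leaves overhead): lactose in fresh feed = lactose in product, i.e. 1210×0.072 = (1−0.333)·F11·0.788.
F11 = 87.12/(0.788×0.667) = 165.75 lb/h.
Recycle F4 = 0.333×165.75 = 55.196 lb/h.
Combined feed F6 = 1210 + 55.196 = 1265.2 lb/h.
Overhead F5 = F6 − F11 = 1265.2 − 165.75 = 1099.4 lb/h.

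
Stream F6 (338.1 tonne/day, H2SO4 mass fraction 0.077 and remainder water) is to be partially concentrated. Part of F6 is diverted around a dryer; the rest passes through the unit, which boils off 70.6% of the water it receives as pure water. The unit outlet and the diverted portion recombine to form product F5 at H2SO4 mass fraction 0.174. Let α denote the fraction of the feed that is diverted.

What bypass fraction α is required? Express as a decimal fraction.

All 338.1×0.077 = 26.034 tonne/day of H2SO4 reaches F5, so F5 = 26.034/0.174 = 149.62 tonne/day and vapour = 188.48 tonne/day.
The evaporator receives (1−α)·338.1 of feed at 0.923 water and removes 0.706 of that water:
0.706×0.923×(1−α)×338.1 = 188.48
(1−α) = 188.48/220.32 = 0.8555;  α = 0.1445.

0.145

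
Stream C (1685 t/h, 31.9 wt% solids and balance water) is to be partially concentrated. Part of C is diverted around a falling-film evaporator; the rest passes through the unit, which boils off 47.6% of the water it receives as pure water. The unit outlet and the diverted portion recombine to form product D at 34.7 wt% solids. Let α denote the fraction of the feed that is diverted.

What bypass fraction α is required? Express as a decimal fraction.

0.751

All 1685×0.319 = 537.51 t/h of solids reaches D, so D = 537.51/0.347 = 1549 t/h and vapour = 135.97 t/h.
The evaporator receives (1−α)·1685 of feed at 0.681 water and removes 0.476 of that water:
0.476×0.681×(1−α)×1685 = 135.97
(1−α) = 135.97/546.2 = 0.2489;  α = 0.7511.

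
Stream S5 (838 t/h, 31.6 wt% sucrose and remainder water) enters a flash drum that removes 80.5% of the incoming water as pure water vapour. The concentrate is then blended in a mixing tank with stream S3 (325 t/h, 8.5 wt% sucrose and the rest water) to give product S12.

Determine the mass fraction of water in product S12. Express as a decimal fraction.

Vapour removed = 0.805×0.684×838 = 461.42 t/h; concentrate = 376.58 t/h.
water reaching the mixer = 111.77 (from concentrate) + 325×0.915 = 409.15 t/h.
Product flow = 376.58 + 325 = 701.58 t/h; water fraction = 0.583.

0.583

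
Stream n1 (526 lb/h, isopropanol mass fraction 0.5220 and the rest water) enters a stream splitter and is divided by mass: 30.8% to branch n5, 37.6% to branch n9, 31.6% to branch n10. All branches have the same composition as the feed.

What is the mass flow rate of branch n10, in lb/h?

Branch n10 flow = 0.316×526 = 166.22 lb/h.

166.2 lb/h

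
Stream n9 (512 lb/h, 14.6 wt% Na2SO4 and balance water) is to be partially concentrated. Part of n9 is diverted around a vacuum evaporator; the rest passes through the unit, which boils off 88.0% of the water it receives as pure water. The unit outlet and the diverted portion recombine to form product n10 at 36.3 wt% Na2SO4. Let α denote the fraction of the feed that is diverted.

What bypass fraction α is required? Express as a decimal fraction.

All 512×0.146 = 74.752 lb/h of Na2SO4 reaches n10, so n10 = 74.752/0.363 = 205.93 lb/h and vapour = 306.07 lb/h.
The evaporator receives (1−α)·512 of feed at 0.854 water and removes 0.880 of that water:
0.880×0.854×(1−α)×512 = 306.07
(1−α) = 306.07/384.78 = 0.7954;  α = 0.2046.

0.205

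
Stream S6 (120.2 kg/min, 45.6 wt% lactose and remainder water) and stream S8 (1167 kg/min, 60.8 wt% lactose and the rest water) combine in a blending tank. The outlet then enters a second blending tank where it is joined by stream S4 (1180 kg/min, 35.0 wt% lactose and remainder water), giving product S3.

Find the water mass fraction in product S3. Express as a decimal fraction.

Overall, product flow = 2467.2 kg/min.
water in = 120.2×0.544 + 1167×0.392 + 1180×0.650 = 1289.9 kg/min.
water fraction in S3 = 0.5228.

0.5228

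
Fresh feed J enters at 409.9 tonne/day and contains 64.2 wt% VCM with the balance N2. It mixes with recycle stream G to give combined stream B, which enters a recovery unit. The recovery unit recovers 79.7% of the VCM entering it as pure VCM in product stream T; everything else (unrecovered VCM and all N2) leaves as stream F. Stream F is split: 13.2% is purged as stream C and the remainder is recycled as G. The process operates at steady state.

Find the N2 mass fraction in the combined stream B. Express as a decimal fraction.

N2 enters only via J and leaves only via the purge: 409.9×0.358 = 0.132×(N2 in F), and the recovery unit passes all N2, so N2 in B = N2 in F = 1111.7 tonne/day.
VCM in B: m_A = 409.9×0.642 + (1−0.132)·(1−0.797)·m_A, so m_A = 263.16/0.8238 = 319.44 tonne/day.
B = 319.44 + 1111.7 = 1431.1 tonne/day.
N2 fraction in B = 1111.7/1431.1 = 0.777.

0.777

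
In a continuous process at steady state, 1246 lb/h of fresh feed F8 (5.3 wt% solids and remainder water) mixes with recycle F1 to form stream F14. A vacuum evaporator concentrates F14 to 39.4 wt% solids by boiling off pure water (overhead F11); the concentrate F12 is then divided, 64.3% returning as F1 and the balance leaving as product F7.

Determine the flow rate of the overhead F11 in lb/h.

1078 lb/h

Overall solids balance (none leaves overhead): solids in fresh feed = solids in product, i.e. 1246×0.053 = (1−0.643)·F12·0.394.
F12 = 66.038/(0.394×0.357) = 469.49 lb/h.
Recycle F1 = 0.643×469.49 = 301.88 lb/h.
Combined feed F14 = 1246 + 301.88 = 1547.9 lb/h.
Overhead F11 = F14 − F12 = 1547.9 − 469.49 = 1078.4 lb/h.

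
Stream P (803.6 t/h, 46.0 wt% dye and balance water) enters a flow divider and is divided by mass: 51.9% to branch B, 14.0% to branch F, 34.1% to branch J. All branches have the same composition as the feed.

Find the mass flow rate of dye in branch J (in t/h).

Branch J total = 0.341×803.6 = 274.03 t/h.
dye in J = 0.460×274.03 = 126.05 t/h.

126.1 t/h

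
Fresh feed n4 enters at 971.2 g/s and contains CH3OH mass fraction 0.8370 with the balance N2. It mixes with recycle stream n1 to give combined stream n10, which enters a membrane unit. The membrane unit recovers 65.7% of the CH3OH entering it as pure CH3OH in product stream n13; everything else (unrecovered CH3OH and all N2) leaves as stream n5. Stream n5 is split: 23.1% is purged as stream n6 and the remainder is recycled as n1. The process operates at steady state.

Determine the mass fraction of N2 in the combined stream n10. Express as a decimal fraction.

N2 enters only via n4 and leaves only via the purge: 971.2×0.163 = 0.231×(N2 in n5), and the membrane unit passes all N2, so N2 in n10 = N2 in n5 = 685.31 g/s.
CH3OH in n10: m_A = 971.2×0.837 + (1−0.231)·(1−0.657)·m_A, so m_A = 812.89/0.7362 = 1104.1 g/s.
n10 = 1104.1 + 685.31 = 1789.4 g/s.
N2 fraction in n10 = 685.31/1789.4 = 0.3830.

0.3830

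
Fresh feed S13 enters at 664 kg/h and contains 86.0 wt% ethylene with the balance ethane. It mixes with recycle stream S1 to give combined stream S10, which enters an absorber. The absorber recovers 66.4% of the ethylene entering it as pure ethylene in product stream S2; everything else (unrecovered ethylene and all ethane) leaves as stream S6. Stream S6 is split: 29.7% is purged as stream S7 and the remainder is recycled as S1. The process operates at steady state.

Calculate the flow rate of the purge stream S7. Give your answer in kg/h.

ethane enters only via S13 and leaves only via the purge: 664×0.140 = 0.297×(ethane in S6), and the absorber passes all ethane, so ethane in S10 = ethane in S6 = 313 kg/h.
ethylene in S10: m_A = 664×0.860 + (1−0.297)·(1−0.664)·m_A, so m_A = 571.04/0.7638 = 747.64 kg/h.
S6 = (1−0.664)×747.64 + 313 = 564.2 kg/h.
Purge S7 = 0.297×564.2 = 167.57 kg/h.

167.6 kg/h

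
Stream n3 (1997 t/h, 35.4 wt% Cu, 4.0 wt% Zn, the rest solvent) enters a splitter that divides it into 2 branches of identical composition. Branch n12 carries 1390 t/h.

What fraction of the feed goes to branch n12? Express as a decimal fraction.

0.696

Fraction to n12 = 1390/1997 = 0.6960.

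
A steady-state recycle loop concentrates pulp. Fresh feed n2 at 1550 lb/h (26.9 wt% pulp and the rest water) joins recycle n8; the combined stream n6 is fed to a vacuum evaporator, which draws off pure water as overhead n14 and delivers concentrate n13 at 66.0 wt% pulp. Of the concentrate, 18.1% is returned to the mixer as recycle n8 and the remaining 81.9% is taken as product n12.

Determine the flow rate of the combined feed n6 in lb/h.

1690 lb/h

Overall pulp balance (none leaves overhead): pulp in fresh feed = pulp in product, i.e. 1550×0.269 = (1−0.181)·n13·0.660.
n13 = 416.95/(0.660×0.819) = 771.36 lb/h.
Recycle n8 = 0.181×771.36 = 139.62 lb/h.
Combined feed n6 = 1550 + 139.62 = 1689.6 lb/h.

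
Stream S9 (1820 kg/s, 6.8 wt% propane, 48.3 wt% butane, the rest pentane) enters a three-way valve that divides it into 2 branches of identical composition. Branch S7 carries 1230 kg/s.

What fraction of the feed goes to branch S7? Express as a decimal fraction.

0.676

Fraction to S7 = 1230/1820 = 0.6758.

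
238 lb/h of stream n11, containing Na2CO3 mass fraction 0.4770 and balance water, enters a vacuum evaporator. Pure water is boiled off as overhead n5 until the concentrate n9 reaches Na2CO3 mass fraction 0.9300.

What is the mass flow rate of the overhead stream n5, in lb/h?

115.9 lb/h

Na2CO3 is conserved: 238×0.477 = 113.53 lb/h all reports to the concentrate.
Concentrate = 113.53/(target fraction) = 122.07 lb/h.
Overhead = 238 − 122.07 = 115.93 lb/h.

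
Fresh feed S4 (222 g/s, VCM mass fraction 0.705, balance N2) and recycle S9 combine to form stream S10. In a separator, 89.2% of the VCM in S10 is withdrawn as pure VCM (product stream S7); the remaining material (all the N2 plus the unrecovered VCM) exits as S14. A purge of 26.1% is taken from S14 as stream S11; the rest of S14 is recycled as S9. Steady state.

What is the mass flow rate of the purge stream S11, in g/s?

70.28 g/s

N2 enters only via S4 and leaves only via the purge: 222×0.295 = 0.261×(N2 in S14), and the separator passes all N2, so N2 in S10 = N2 in S14 = 250.92 g/s.
VCM in S10: m_A = 222×0.705 + (1−0.261)·(1−0.892)·m_A, so m_A = 156.51/0.9202 = 170.08 g/s.
S14 = (1−0.892)×170.08 + 250.92 = 269.29 g/s.
Purge S11 = 0.261×269.29 = 70.284 g/s.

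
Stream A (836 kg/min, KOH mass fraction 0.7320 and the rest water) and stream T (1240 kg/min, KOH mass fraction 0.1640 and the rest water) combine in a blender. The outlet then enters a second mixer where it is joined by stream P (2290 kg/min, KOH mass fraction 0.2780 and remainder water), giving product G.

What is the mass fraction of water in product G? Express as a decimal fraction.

Overall, product flow = 4366 kg/min.
water in = 836×0.268 + 1240×0.836 + 2290×0.722 = 2914.1 kg/min.
water fraction in G = 0.6674.

0.6674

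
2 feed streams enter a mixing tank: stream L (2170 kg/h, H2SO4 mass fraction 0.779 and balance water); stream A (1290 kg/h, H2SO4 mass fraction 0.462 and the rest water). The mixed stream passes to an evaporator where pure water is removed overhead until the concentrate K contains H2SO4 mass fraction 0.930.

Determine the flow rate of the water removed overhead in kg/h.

H2SO4 entering = 2170×0.779 + 1290×0.462 = 2286.4 kg/h.
All H2SO4 reports to K, so K = 2286.4/0.930 = 2458.5 kg/h.
Total feed = 3460 kg/h; overhead = 3460 − 2458.5 = 1001.5 kg/h.

1001 kg/h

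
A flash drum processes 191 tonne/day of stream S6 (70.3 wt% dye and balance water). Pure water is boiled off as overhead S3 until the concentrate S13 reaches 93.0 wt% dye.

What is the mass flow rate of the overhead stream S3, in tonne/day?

46.62 tonne/day

dye is conserved: 191×0.703 = 134.27 tonne/day all reports to the concentrate.
Concentrate = 134.27/(target fraction) = 144.38 tonne/day.
Overhead = 191 − 144.38 = 46.62 tonne/day.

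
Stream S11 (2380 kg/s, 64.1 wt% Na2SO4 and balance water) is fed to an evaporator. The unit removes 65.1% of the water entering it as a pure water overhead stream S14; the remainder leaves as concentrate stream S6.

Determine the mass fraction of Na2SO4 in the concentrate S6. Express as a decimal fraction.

0.8365

Na2SO4 is not removed: 2380×0.641 = 1525.6 kg/s of Na2SO4 enters S6.
water entering = 2380×0.359 = 854.42 kg/s; overhead removed = 0.651×854.42 = 556.23 kg/s.
Concentrate = 2380 − 556.23 = 1823.8 kg/s.
Mass fraction = 1525.6/1823.8 = 0.8365.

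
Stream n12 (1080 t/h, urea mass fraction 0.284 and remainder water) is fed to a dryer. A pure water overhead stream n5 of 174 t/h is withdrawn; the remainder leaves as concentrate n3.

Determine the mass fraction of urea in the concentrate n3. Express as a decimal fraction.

urea is not removed: 1080×0.284 = 306.72 t/h of urea enters n3.
Concentrate = 1080 − 174 = 906 t/h.
Mass fraction = 306.72/906 = 0.339.

0.339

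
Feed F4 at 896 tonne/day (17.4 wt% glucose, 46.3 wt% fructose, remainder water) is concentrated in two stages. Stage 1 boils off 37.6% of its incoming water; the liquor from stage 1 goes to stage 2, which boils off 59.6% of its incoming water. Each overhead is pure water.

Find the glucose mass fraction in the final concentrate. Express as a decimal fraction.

water in feed = 896×0.363 = 325.25 tonne/day.
After stage 1: water left = (1−0.376)×325.25 = 202.95; stream total = 773.71 tonne/day.
After stage 2: water left = (1−0.596)×202.95 = 81.994; final concentrate = 652.75 tonne/day.
glucose fraction = 155.9/652.75 = 0.2388.

0.2388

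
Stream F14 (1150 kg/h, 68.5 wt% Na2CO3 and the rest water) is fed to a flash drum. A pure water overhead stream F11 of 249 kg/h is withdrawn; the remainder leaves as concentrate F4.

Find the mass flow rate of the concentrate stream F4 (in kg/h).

Concentrate = 1150 − 249 = 901 kg/h.

901 kg/h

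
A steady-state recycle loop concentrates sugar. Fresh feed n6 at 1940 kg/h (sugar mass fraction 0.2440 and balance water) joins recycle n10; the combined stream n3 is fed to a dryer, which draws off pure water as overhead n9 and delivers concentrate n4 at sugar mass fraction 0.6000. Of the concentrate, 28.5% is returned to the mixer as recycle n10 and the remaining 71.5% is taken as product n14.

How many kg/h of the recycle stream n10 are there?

314.5 kg/h

Overall sugar balance (none leaves overhead): sugar in fresh feed = sugar in product, i.e. 1940×0.244 = (1−0.285)·n4·0.600.
n4 = 473.36/(0.600×0.715) = 1103.4 kg/h.
Recycle n10 = 0.285×1103.4 = 314.47 kg/h.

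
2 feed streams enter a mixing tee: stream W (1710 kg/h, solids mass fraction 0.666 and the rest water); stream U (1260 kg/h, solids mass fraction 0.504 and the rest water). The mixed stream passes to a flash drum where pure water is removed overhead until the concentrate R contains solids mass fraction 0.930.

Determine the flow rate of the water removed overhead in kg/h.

solids entering = 1710×0.666 + 1260×0.504 = 1773.9 kg/h.
All solids reports to R, so R = 1773.9/0.930 = 1907.4 kg/h.
Total feed = 2970 kg/h; overhead = 2970 − 1907.4 = 1062.6 kg/h.

1063 kg/h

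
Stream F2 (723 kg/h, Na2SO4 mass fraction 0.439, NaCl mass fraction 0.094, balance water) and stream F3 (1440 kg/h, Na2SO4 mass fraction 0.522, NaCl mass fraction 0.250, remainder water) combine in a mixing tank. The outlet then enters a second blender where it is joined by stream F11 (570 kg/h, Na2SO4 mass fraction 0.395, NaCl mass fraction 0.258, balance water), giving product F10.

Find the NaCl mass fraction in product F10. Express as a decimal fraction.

0.210

Overall, product flow = 2733 kg/h.
NaCl in = 723×0.094 + 1440×0.250 + 570×0.258 = 575.02 kg/h.
NaCl fraction in F10 = 0.210.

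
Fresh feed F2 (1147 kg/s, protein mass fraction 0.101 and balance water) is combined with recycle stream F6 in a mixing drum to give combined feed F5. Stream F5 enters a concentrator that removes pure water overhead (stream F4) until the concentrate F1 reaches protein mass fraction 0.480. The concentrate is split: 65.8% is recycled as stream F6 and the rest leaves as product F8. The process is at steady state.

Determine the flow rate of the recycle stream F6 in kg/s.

464.3 kg/s

Overall protein balance (none leaves overhead): protein in fresh feed = protein in product, i.e. 1147×0.101 = (1−0.658)·F1·0.480.
F1 = 115.85/(0.480×0.342) = 705.7 kg/s.
Recycle F6 = 0.658×705.7 = 464.35 kg/s.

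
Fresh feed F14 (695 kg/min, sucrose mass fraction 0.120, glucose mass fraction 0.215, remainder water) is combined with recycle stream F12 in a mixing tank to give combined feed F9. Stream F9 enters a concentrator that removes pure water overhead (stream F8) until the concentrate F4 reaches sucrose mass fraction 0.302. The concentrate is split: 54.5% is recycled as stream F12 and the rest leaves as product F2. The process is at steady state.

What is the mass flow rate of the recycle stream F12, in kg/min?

Overall sucrose balance (none leaves overhead): sucrose in fresh feed = sucrose in product, i.e. 695×0.120 = (1−0.545)·F4·0.302.
F4 = 83.4/(0.302×0.455) = 606.94 kg/min.
Recycle F12 = 0.545×606.94 = 330.78 kg/min.

330.8 kg/min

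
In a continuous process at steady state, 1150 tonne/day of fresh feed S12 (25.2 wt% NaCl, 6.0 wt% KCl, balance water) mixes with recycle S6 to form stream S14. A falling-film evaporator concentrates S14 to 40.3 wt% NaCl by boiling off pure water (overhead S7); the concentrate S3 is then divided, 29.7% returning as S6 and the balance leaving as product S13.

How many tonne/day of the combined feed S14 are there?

1454 tonne/day

Overall NaCl balance (none leaves overhead): NaCl in fresh feed = NaCl in product, i.e. 1150×0.252 = (1−0.297)·S3·0.403.
S3 = 289.8/(0.403×0.703) = 1022.9 tonne/day.
Recycle S6 = 0.297×1022.9 = 303.8 tonne/day.
Combined feed S14 = 1150 + 303.8 = 1453.8 tonne/day.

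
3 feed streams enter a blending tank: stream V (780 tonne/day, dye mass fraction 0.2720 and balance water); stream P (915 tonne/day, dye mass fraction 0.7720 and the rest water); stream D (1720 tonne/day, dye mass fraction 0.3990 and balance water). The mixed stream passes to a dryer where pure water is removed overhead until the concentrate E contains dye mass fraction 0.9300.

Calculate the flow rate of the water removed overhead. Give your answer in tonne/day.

1689 tonne/day

dye entering = 780×0.272 + 915×0.772 + 1720×0.399 = 1604.8 tonne/day.
All dye reports to E, so E = 1604.8/0.930 = 1725.6 tonne/day.
Total feed = 3415 tonne/day; overhead = 3415 − 1725.6 = 1689.4 tonne/day.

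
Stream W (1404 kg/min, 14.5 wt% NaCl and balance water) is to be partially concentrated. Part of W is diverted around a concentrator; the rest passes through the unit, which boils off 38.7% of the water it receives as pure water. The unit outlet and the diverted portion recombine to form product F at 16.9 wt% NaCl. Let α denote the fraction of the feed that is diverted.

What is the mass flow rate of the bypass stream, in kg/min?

801.4 kg/min

All 1404×0.145 = 203.58 kg/min of NaCl reaches F, so F = 203.58/0.169 = 1204.6 kg/min and vapour = 199.38 kg/min.
The evaporator receives (1−α)·1404 of feed at 0.855 water and removes 0.387 of that water:
0.387×0.855×(1−α)×1404 = 199.38
(1−α) = 199.38/464.56 = 0.4292;  α = 0.5708.
Bypass flow = 0.5708×1404 = 801.42 kg/min.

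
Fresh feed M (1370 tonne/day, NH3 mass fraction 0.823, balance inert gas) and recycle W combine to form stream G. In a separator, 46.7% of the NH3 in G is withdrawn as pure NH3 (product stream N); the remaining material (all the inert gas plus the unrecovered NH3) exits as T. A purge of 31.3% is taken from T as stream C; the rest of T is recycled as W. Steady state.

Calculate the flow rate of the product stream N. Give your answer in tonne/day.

830.7 tonne/day

NH3 in G: m_A = 1370×0.823 + (1−0.313)·(1−0.467)·m_A, so m_A = 1127.5/0.6338 = 1778.9 tonne/day.
Product N = 0.467×1778.9 = 830.74 tonne/day.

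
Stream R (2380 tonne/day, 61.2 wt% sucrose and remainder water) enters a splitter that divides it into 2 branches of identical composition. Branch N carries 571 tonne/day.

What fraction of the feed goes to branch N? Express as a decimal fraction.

Fraction to N = 571/2380 = 0.2399.

0.240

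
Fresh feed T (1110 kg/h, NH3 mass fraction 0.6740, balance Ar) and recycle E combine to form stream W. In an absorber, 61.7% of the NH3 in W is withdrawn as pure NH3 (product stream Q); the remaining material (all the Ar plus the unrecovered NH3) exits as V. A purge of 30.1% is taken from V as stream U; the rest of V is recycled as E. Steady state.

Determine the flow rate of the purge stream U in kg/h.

479.6 kg/h

Ar enters only via T and leaves only via the purge: 1110×0.326 = 0.301×(Ar in V), and the absorber passes all Ar, so Ar in W = Ar in V = 1202.2 kg/h.
NH3 in W: m_A = 1110×0.674 + (1−0.301)·(1−0.617)·m_A, so m_A = 748.14/0.7323 = 1021.7 kg/h.
V = (1−0.617)×1021.7 + 1202.2 = 1593.5 kg/h.
Purge U = 0.301×1593.5 = 479.64 kg/h.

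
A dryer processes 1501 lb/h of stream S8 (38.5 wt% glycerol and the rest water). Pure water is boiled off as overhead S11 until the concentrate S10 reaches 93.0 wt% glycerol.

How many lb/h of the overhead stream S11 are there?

glycerol is conserved: 1501×0.385 = 577.88 lb/h all reports to the concentrate.
Concentrate = 577.88/(target fraction) = 621.38 lb/h.
Overhead = 1501 − 621.38 = 879.62 lb/h.

879.6 lb/h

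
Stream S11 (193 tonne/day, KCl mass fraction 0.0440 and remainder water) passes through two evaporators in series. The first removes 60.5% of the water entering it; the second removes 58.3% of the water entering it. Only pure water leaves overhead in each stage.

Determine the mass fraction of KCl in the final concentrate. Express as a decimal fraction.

0.2184

water in feed = 193×0.956 = 184.51 tonne/day.
After stage 1: water left = (1−0.605)×184.51 = 72.881; stream total = 81.373 tonne/day.
After stage 2: water left = (1−0.583)×72.881 = 30.391; final concentrate = 38.883 tonne/day.
KCl fraction = 8.492/38.883 = 0.2184.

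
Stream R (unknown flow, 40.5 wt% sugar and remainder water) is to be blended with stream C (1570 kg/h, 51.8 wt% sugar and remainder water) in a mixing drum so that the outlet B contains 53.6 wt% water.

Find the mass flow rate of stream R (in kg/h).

1437 kg/h

Let R be the unknown flow. Total out = 1570 + R.
water balance: 756.74 + 0.595·R = 0.536·(1570 + R)
(0.595 − 0.536)·R = 0.536×1570 − 756.74 = 84.78
R = 84.78 / 0.059 = 1436.9 kg/h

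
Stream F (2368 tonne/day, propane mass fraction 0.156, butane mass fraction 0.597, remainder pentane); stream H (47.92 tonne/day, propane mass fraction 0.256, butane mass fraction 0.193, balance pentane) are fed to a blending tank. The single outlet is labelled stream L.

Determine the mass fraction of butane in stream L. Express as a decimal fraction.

Total flow out = 2368 + 47.92 = 2415.9 tonne/day.
butane in = 2368×0.597 + 47.92×0.193 = 1422.9 tonne/day.
butane mass fraction in L = 1422.9/2415.9 = 0.589.

0.589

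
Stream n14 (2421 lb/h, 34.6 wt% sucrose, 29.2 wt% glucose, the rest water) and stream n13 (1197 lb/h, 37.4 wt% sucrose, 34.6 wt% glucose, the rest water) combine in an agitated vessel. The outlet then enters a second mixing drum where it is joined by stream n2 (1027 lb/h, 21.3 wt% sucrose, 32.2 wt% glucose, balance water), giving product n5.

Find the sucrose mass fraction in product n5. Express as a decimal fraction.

Overall, product flow = 4645 lb/h.
sucrose in = 2421×0.346 + 1197×0.374 + 1027×0.213 = 1504.1 lb/h.
sucrose fraction in n5 = 0.324.

0.324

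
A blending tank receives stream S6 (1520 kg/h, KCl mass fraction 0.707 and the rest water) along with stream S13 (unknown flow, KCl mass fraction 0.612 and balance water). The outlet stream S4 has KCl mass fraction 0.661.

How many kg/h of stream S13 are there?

1427 kg/h

Let S13 be the unknown flow. Total out = 1520 + S13.
KCl balance: 1074.6 + 0.612·S13 = 0.661·(1520 + S13)
(0.612 − 0.661)·S13 = 0.661×1520 − 1074.6 = -69.92
S13 = -69.92 / -0.049 = 1426.9 kg/h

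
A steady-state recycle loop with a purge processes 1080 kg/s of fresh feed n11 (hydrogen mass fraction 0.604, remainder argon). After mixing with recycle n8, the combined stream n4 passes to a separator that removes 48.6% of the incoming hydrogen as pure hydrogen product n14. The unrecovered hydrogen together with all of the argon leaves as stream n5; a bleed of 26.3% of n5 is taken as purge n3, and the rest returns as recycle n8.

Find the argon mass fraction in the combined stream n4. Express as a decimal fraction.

argon enters only via n11 and leaves only via the purge: 1080×0.396 = 0.263×(argon in n5), and the separator passes all argon, so argon in n4 = argon in n5 = 1626.2 kg/s.
hydrogen in n4: m_A = 1080×0.604 + (1−0.263)·(1−0.486)·m_A, so m_A = 652.32/0.6212 = 1050.1 kg/s.
n4 = 1050.1 + 1626.2 = 2676.3 kg/s.
argon fraction in n4 = 1626.2/2676.3 = 0.608.

0.608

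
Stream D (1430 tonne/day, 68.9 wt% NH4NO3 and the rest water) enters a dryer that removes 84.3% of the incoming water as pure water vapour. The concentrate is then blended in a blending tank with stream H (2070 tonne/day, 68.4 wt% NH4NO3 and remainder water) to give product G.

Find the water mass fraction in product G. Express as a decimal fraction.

0.232

Vapour removed = 0.843×0.311×1430 = 374.91 tonne/day; concentrate = 1055.1 tonne/day.
water reaching the mixer = 69.823 (from concentrate) + 2070×0.316 = 723.94 tonne/day.
Product flow = 1055.1 + 2070 = 3125.1 tonne/day; water fraction = 0.232.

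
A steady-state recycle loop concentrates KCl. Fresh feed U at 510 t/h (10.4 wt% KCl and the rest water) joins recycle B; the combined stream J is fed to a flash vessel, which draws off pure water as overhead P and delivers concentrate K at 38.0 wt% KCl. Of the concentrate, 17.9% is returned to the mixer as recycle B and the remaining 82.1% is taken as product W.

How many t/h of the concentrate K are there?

Overall KCl balance (none leaves overhead): KCl in fresh feed = KCl in product, i.e. 510×0.104 = (1−0.179)·K·0.380.
K = 53.04/(0.380×0.821) = 170.01 t/h.

170 t/h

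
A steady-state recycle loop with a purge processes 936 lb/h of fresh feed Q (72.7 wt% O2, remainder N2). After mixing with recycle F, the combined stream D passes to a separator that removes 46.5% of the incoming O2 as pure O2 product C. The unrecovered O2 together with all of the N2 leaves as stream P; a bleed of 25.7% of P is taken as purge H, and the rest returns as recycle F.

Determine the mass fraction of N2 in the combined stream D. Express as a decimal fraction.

N2 enters only via Q and leaves only via the purge: 936×0.273 = 0.257×(N2 in P), and the separator passes all N2, so N2 in D = N2 in P = 994.27 lb/h.
O2 in D: m_A = 936×0.727 + (1−0.257)·(1−0.465)·m_A, so m_A = 680.47/0.6025 = 1129.4 lb/h.
D = 1129.4 + 994.27 = 2123.7 lb/h.
N2 fraction in D = 994.27/2123.7 = 0.468.

0.468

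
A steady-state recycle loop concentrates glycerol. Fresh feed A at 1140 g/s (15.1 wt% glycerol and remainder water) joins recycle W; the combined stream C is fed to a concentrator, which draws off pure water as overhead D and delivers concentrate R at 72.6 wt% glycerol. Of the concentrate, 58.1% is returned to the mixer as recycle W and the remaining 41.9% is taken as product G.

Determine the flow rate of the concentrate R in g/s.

Overall glycerol balance (none leaves overhead): glycerol in fresh feed = glycerol in product, i.e. 1140×0.151 = (1−0.581)·R·0.726.
R = 172.14/(0.726×0.419) = 565.89 g/s.

565.9 g/s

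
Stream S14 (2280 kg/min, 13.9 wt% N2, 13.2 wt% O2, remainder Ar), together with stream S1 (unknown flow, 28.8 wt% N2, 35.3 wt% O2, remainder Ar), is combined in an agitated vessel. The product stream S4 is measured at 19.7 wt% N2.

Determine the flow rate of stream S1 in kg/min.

1453 kg/min

Let S1 be the unknown flow. Total out = 2280 + S1.
N2 balance: 316.92 + 0.288·S1 = 0.197·(2280 + S1)
(0.288 − 0.197)·S1 = 0.197×2280 − 316.92 = 132.24
S1 = 132.24 / 0.091 = 1453.2 kg/min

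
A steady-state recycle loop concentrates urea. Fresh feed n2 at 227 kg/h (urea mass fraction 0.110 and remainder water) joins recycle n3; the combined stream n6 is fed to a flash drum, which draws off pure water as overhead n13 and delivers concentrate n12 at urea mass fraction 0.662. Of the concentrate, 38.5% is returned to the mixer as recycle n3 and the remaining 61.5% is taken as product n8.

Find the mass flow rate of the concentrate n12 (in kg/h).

Overall urea balance (none leaves overhead): urea in fresh feed = urea in product, i.e. 227×0.110 = (1−0.385)·n12·0.662.
n12 = 24.97/(0.662×0.615) = 61.332 kg/h.

61.33 kg/h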